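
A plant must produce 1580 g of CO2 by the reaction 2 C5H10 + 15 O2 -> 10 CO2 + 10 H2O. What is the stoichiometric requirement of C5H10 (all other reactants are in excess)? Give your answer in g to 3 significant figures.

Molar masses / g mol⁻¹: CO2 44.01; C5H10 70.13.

504 g

n(CO2) = 1580 / 44.01 = 35.90 mol
n(C5H10) = (2/10) × 35.90 = 7.180 mol
mass = 7.180 × 70.13 = 503.5 g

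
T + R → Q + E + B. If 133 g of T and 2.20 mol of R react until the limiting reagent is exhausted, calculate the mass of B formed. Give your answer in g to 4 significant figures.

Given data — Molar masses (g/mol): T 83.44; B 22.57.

35.98 g

n(T) = 133.0 / 83.44 = 1.594 mol
n(R) = 2.200 mol
n/ν for T = 1.594/1 = 1.594
n/ν for R = 2.200/1 = 2.200
Smallest n/ν is T → limiting reagent.
n(B) = (1/1) × 1.594 = 1.594 mol
mass = 1.594 × 22.57 = 35.98 g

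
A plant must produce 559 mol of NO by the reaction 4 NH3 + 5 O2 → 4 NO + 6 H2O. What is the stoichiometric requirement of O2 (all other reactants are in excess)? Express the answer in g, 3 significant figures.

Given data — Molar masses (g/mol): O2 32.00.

22400 g

n(NO) = 559.0 mol
n(O2) = (5/4) × 559.0 = 698.8 mol
mass = 698.8 × 32.00 = 22360 g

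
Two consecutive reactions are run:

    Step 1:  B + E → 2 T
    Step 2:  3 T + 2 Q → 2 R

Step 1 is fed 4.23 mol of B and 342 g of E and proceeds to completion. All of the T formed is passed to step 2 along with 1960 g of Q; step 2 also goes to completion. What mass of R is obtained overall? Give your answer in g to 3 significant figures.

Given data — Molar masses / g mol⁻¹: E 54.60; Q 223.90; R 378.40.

Step 1:
n(B) = 4.230 mol
n(E) = 342.0 / 54.60 = 6.264 mol
n/ν for B = 4.230/1 = 4.230
n/ν for E = 6.264/1 = 6.264
Smallest n/ν is B → limiting reagent.
n(T) produced = (2/1) × 4.230 = 8.460 mol
Step 2:
n(T) available = 8.460 mol
n(Q) = 1960 / 223.90 = 8.754 mol
n/ν for T = 8.460/3 = 2.820
n/ν for Q = 8.754/2 = 4.377
Smallest n/ν is T → limiting reagent.
n(R) = (2/3) × 8.460 = 5.640 mol
mass = 5.640 × 378.40 = 2134 g

2130 g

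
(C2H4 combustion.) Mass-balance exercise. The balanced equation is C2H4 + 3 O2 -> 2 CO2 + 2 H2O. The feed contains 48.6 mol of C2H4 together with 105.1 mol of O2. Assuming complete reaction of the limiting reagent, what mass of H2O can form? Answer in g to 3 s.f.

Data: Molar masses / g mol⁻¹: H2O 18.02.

n(C2H4) = 48.60 mol
n(O2) = 105.1 mol
n/ν → C2H4: 48.60, O2: 35.03; O2 is limiting.
n(H2O) = (2/3) × 105.1 = 70.07 mol
mass = 70.07 × 18.02 = 1263 g

1260 g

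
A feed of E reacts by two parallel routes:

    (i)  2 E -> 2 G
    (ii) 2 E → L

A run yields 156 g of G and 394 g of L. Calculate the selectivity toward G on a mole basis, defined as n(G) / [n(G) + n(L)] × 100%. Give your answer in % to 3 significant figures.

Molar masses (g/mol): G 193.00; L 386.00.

n(G) = 156 / 193.00 = 0.8083 mol
n(L) = 394 / 386.00 = 1.021 mol
selectivity = 0.8083/(0.8083+1.021) × 100 = 44.19 %

44.2 %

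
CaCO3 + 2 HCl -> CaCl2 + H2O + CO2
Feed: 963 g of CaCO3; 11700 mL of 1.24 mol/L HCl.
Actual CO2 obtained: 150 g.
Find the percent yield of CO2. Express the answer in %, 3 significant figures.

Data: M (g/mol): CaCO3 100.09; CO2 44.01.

47.0 %

n(CaCO3) = 963.0 / 100.09 = 9.621 mol
n(HCl) = 1.24 × 11700/1000 = 14.51 mol
n/ν → CaCO3: 9.621, HCl: 7.255; HCl is limiting.
theoretical n(CO2) = (1/2) × 14.51 = 7.255 mol → 319.3 g
% yield = 150 / 319.3 × 100 = 46.98 %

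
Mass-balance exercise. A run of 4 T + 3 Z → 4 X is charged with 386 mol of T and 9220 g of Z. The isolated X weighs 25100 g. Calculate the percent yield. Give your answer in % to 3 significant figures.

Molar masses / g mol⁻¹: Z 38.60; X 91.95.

85.7 %

n(T) = 386.0 mol
n(Z) = 9220 / 38.60 = 238.9 mol
n/ν for T = 386.0/4 = 96.50
n/ν for Z = 238.9/3 = 79.63
Smallest n/ν is Z → limiting reagent.
theoretical n(X) = (4/3) × 238.9 = 318.5 mol → 29290 g
% yield = 25100 / 29290 × 100 = 85.69 %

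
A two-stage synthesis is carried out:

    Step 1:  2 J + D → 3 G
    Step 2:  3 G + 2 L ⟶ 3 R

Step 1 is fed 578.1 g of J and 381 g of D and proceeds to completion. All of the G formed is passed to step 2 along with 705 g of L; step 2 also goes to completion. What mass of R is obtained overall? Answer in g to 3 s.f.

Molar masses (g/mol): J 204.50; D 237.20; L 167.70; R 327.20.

Step 1:
n(J) = 578.1 / 204.50 = 2.827 mol
n(D) = 381.0 / 237.20 = 1.606 mol
n/ν for J = 2.827/2 = 1.414
n/ν for D = 1.606/1 = 1.606
Smallest n/ν is J → limiting reagent.
n(G) produced = (3/2) × 2.827 = 4.241 mol
Step 2:
n(G) available = 4.241 mol
n(L) = 705.0 / 167.70 = 4.204 mol
n/ν for G = 4.241/3 = 1.414
n/ν for L = 4.204/2 = 2.102
Smallest n/ν is G → limiting reagent.
n(R) = (3/3) × 4.241 = 4.241 mol
mass = 4.241 × 327.20 = 1388 g

1390 g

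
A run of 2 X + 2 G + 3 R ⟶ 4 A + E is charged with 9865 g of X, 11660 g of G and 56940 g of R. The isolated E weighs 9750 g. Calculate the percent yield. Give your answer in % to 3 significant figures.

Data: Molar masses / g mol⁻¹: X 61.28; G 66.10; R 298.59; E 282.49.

n(X) = 9865 / 61.28 = 161.0 mol
n(G) = 11660 / 66.10 = 176.4 mol
n(R) = 56940 / 298.59 = 190.7 mol
n/ν → X: 80.50, G: 88.20, R: 63.57; R is limiting.
theoretical n(E) = (1/3) × 190.7 = 63.57 mol → 17960 g
% yield = 9750 / 17960 × 100 = 54.29 %

54.3 %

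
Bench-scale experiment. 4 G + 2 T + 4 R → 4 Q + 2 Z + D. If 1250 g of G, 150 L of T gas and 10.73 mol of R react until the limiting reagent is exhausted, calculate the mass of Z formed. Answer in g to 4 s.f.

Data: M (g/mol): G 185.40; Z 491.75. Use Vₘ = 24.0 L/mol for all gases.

1658 g

n(G) = 1250 / 185.40 = 6.742 mol
n(T) = 150.0 / 24.0 = 6.250 mol
n(R) = 10.73 mol
n/ν for G = 6.742/4 = 1.686
n/ν for T = 6.250/2 = 3.125
n/ν for R = 10.73/4 = 2.683
Smallest n/ν is G → limiting reagent.
n(Z) = (2/4) × 6.742 = 3.371 mol
mass = 3.371 × 491.75 = 1658 g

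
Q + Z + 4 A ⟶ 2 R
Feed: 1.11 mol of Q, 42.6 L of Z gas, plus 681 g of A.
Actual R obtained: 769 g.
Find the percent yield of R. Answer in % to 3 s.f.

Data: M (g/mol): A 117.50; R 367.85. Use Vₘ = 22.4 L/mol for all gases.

94.2 %

n(Q) = 1.110 mol
n(Z) = 42.60 / 22.4 = 1.902 mol
n(A) = 681.0 / 117.50 = 5.796 mol
n/ν → Q: 1.110, Z: 1.902, A: 1.449; Q is limiting.
theoretical n(R) = (2/1) × 1.110 = 2.220 mol → 816.6 g
% yield = 769 / 816.6 × 100 = 94.17 %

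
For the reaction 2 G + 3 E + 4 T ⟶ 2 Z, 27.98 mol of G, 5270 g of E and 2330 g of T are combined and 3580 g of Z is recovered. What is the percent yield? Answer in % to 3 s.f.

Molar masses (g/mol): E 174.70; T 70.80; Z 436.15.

49.9 %

n(G) = 27.98 mol
n(E) = 5270 / 174.70 = 30.17 mol
n(T) = 2330 / 70.80 = 32.91 mol
n/ν for G = 27.98/2 = 13.99
n/ν for E = 30.17/3 = 10.06
n/ν for T = 32.91/4 = 8.228
Smallest n/ν is T → limiting reagent.
theoretical n(Z) = (2/4) × 32.91 = 16.46 mol → 7179 g
% yield = 3580 / 7179 × 100 = 49.87 %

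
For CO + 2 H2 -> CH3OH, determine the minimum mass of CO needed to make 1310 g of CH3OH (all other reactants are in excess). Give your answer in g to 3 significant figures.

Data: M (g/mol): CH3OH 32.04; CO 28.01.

n(CH3OH) = 1310 / 32.04 = 40.89 mol
n(CO) = (1/1) × 40.89 = 40.89 mol
mass = 40.89 × 28.01 = 1145 g

1150 g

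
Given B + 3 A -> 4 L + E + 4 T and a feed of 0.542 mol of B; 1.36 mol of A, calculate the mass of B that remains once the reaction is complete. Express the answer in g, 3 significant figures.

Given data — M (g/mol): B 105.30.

9.34 g

n(B) = 0.5420 mol
n(A) = 1.360 mol
n/ν for B = 0.5420/1 = 0.5420
n/ν for A = 1.360/3 = 0.4533
Smallest n/ν is A → limiting reagent.
B consumed = (1/3) × 1.360 = 0.4533 mol
B remaining = 0.5420 − 0.4533 = 0.08870 mol
mass = 0.08870 × 105.30 = 9.340 g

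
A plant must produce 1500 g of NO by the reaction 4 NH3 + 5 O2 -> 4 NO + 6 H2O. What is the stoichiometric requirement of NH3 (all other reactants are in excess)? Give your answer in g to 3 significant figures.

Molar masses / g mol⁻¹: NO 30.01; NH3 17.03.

851 g

n(NO) = 1500 / 30.01 = 49.98 mol
n(NH3) = (4/4) × 49.98 = 49.98 mol
mass = 49.98 × 17.03 = 851.2 g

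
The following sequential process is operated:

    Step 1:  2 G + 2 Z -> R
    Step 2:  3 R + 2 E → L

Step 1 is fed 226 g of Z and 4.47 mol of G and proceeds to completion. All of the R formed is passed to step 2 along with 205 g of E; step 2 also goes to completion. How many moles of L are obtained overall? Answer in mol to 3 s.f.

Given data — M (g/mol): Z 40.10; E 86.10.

Step 1:
n(Z) = 226.0 / 40.10 = 5.636 mol
n(G) = 4.470 mol
n/ν → Z: 2.818, G: 2.235; G is limiting.
n(R) produced = (1/2) × 4.470 = 2.235 mol
Step 2:
n(R) available = 2.235 mol
n(E) = 205.0 / 86.10 = 2.381 mol
n/ν → R: 0.7450, E: 1.191; R is limiting.
n(L) = (1/3) × 2.235 = 0.7450 mol

0.745 mol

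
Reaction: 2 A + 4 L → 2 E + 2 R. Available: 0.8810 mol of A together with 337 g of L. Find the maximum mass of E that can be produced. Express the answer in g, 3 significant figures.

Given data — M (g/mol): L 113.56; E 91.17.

80.3 g

n(A) = 0.8810 mol
n(L) = 337.0 / 113.56 = 2.968 mol
n/ν → A: 0.4405, L: 0.7420; A is limiting.
n(E) = (2/2) × 0.8810 = 0.8810 mol
mass = 0.8810 × 91.17 = 80.32 g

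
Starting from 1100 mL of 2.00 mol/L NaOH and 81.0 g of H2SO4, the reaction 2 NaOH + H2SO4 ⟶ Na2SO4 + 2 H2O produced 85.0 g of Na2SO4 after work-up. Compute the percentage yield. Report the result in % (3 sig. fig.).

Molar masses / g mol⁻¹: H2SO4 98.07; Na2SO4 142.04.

72.5 %

n(NaOH) = 2.00 × 1100/1000 = 2.200 mol
n(H2SO4) = 81.00 / 98.07 = 0.8259 mol
n/ν → NaOH: 1.100, H2SO4: 0.8259; H2SO4 is limiting.
theoretical n(Na2SO4) = (1/1) × 0.8259 = 0.8259 mol → 117.3 g
% yield = 85.0 / 117.3 × 100 = 72.46 %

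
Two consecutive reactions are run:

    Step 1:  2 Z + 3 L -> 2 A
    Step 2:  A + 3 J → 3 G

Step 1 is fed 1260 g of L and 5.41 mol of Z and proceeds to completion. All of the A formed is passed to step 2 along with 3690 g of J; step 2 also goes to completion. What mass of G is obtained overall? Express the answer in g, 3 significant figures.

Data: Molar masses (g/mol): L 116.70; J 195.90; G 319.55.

5190 g

Step 1:
n(L) = 1260 / 116.70 = 10.80 mol
n(Z) = 5.410 mol
n/ν for L = 10.80/3 = 3.600
n/ν for Z = 5.410/2 = 2.705
Smallest n/ν is Z → limiting reagent.
n(A) produced = (2/2) × 5.410 = 5.410 mol
Step 2:
n(A) available = 5.410 mol
n(J) = 3690 / 195.90 = 18.84 mol
n/ν for A = 5.410/1 = 5.410
n/ν for J = 18.84/3 = 6.280
Smallest n/ν is A → limiting reagent.
n(G) = (3/1) × 5.410 = 16.23 mol
mass = 16.23 × 319.55 = 5186 g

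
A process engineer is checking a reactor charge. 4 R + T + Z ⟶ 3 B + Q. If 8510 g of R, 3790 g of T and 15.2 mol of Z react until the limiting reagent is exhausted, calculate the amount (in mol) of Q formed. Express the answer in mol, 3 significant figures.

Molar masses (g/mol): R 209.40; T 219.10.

n(R) = 8510 / 209.40 = 40.64 mol
n(T) = 3790 / 219.10 = 17.30 mol
n(Z) = 15.20 mol
n/ν for R = 40.64/4 = 10.16
n/ν for T = 17.30/1 = 17.30
n/ν for Z = 15.20/1 = 15.20
Smallest n/ν is R → limiting reagent.
n(Q) = (1/4) × 40.64 = 10.16 mol

10.2 mol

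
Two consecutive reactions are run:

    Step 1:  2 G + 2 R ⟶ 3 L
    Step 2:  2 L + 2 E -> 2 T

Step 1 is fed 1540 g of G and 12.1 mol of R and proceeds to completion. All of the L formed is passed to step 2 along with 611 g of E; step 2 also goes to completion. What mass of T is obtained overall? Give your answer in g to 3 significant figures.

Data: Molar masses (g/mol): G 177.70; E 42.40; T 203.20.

Step 1:
n(G) = 1540 / 177.70 = 8.666 mol
n(R) = 12.10 mol
n/ν → G: 4.333, R: 6.050; G is limiting.
n(L) produced = (3/2) × 8.666 = 13.00 mol
Step 2:
n(L) available = 13.00 mol
n(E) = 611.0 / 42.40 = 14.41 mol
n/ν → L: 6.500, E: 7.205; L is limiting.
n(T) = (2/2) × 13.00 = 13.00 mol
mass = 13.00 × 203.20 = 2642 g

2640 g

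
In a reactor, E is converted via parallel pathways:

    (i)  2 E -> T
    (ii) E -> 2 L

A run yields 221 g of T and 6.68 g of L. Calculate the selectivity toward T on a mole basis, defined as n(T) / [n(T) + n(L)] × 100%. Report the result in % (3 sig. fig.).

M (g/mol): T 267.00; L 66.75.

89.2 %

n(T) = 221 / 267.00 = 0.8277 mol
n(L) = 6.68 / 66.75 = 0.1001 mol
selectivity = 0.8277/(0.8277+0.1001) × 100 = 89.21 %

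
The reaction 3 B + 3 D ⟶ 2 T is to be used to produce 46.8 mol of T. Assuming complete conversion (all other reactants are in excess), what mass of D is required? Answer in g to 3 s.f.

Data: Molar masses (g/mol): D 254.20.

17800 g

n(T) = 46.80 mol
n(D) = (3/2) × 46.80 = 70.20 mol
mass = 70.20 × 254.20 = 17840 g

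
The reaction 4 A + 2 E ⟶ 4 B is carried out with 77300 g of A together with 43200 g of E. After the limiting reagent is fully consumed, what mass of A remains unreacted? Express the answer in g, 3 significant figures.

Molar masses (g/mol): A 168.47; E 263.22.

n(A) = 77300 / 168.47 = 458.8 mol
n(E) = 43200 / 263.22 = 164.1 mol
n/ν for A = 458.8/4 = 114.7
n/ν for E = 164.1/2 = 82.05
Smallest n/ν is E → limiting reagent.
A consumed = (4/2) × 164.1 = 328.2 mol
A remaining = 458.8 − 328.2 = 130.6 mol
mass = 130.6 × 168.47 = 22000 g

22000 g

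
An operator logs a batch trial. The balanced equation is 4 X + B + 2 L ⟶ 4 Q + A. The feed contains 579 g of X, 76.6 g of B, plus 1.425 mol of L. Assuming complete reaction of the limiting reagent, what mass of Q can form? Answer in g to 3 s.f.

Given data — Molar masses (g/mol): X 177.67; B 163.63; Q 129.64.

243 g

n(X) = 579.0 / 177.67 = 3.259 mol
n(B) = 76.60 / 163.63 = 0.4681 mol
n(L) = 1.425 mol
n/ν for X = 3.259/4 = 0.8148
n/ν for B = 0.4681/1 = 0.4681
n/ν for L = 1.425/2 = 0.7125
Smallest n/ν is B → limiting reagent.
n(Q) = (4/1) × 0.4681 = 1.872 mol
mass = 1.872 × 129.64 = 242.7 g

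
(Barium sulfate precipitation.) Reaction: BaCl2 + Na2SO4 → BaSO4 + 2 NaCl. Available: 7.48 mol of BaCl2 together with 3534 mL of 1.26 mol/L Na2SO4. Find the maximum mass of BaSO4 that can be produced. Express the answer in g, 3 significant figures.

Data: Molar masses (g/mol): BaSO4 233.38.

n(BaCl2) = 7.480 mol
n(Na2SO4) = 1.26 × 3534/1000 = 4.453 mol
n/ν → BaCl2: 7.480, Na2SO4: 4.453; Na2SO4 is limiting.
n(BaSO4) = (1/1) × 4.453 = 4.453 mol
mass = 4.453 × 233.38 = 1039 g

1040 g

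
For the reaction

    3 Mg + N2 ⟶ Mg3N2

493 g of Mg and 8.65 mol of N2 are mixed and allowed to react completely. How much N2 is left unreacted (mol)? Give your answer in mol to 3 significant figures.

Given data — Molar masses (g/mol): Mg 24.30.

n(Mg) = 493.0 / 24.30 = 20.29 mol
n(N2) = 8.650 mol
n/ν for Mg = 20.29/3 = 6.763
n/ν for N2 = 8.650/1 = 8.650
Smallest n/ν is Mg → limiting reagent.
N2 consumed = (1/3) × 20.29 = 6.763 mol
N2 remaining = 8.650 − 6.763 = 1.887 mol

1.89 mol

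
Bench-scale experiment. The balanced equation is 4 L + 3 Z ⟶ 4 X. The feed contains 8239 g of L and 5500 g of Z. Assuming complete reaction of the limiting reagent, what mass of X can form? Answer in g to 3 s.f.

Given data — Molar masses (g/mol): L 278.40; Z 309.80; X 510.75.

12100 g

n(L) = 8239 / 278.40 = 29.59 mol
n(Z) = 5500 / 309.80 = 17.75 mol
n/ν for L = 29.59/4 = 7.398
n/ν for Z = 17.75/3 = 5.917
Smallest n/ν is Z → limiting reagent.
n(X) = (4/3) × 17.75 = 23.67 mol
mass = 23.67 × 510.75 = 12090 g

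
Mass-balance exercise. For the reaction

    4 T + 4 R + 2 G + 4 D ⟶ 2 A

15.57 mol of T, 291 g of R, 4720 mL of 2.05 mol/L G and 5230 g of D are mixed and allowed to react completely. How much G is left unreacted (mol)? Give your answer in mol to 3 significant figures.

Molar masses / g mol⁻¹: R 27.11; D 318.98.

n(T) = 15.57 mol
n(R) = 291.0 / 27.11 = 10.73 mol
n(G) = 2.05 × 4720/1000 = 9.676 mol
n(D) = 5230 / 318.98 = 16.40 mol
n/ν for T = 15.57/4 = 3.893
n/ν for R = 10.73/4 = 2.683
n/ν for G = 9.676/2 = 4.838
n/ν for D = 16.40/4 = 4.100
Smallest n/ν is R → limiting reagent.
G consumed = (2/4) × 10.73 = 5.365 mol
G remaining = 9.676 − 5.365 = 4.311 mol

4.31 mol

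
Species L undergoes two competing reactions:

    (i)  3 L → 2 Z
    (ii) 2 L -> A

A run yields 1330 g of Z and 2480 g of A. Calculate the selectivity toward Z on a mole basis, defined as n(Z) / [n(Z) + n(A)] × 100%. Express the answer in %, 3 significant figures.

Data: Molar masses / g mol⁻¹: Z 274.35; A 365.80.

41.7 %

n(Z) = 1330 / 274.35 = 4.848 mol
n(A) = 2480 / 365.80 = 6.780 mol
selectivity = 4.848/(4.848+6.780) × 100 = 41.69 %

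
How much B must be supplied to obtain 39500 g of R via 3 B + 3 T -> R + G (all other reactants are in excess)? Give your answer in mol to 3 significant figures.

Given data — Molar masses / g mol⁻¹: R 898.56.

132 mol

n(R) = 39500 / 898.56 = 43.96 mol
n(B) = (3/1) × 43.96 = 131.9 mol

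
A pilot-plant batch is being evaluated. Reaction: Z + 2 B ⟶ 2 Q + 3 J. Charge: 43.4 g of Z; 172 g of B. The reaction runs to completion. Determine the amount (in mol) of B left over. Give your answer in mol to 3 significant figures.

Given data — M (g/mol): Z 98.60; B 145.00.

n(Z) = 43.40 / 98.60 = 0.4402 mol
n(B) = 172.0 / 145.00 = 1.186 mol
n/ν → Z: 0.4402, B: 0.5930; Z is limiting.
B consumed = (2/1) × 0.4402 = 0.8804 mol
B remaining = 1.186 − 0.8804 = 0.3056 mol

0.306 mol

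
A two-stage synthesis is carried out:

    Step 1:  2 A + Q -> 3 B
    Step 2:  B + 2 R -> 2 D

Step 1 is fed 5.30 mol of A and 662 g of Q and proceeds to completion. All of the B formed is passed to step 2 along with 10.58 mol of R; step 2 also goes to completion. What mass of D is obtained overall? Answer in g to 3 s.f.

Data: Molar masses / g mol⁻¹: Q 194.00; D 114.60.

1210 g

Step 1:
n(A) = 5.300 mol
n(Q) = 662.0 / 194.00 = 3.412 mol
n/ν → A: 2.650, Q: 3.412; A is limiting.
n(B) produced = (3/2) × 5.300 = 7.950 mol
Step 2:
n(B) available = 7.950 mol
n(R) = 10.58 mol
n/ν → B: 7.950, R: 5.290; R is limiting.
n(D) = (2/2) × 10.58 = 10.58 mol
mass = 10.58 × 114.60 = 1212 g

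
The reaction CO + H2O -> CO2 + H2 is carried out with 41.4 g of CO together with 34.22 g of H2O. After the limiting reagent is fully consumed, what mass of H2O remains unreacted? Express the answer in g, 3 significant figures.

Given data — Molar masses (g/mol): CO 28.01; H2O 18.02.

n(CO) = 41.40 / 28.01 = 1.478 mol
n(H2O) = 34.22 / 18.02 = 1.899 mol
n/ν → CO: 1.478, H2O: 1.899; CO is limiting.
H2O consumed = (1/1) × 1.478 = 1.478 mol
H2O remaining = 1.899 − 1.478 = 0.4210 mol
mass = 0.4210 × 18.02 = 7.586 g

7.59 g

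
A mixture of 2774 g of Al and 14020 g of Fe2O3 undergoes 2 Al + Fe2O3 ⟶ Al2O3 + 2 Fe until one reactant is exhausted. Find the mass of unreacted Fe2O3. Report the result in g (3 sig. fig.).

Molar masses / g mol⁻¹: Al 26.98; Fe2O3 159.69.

n(Al) = 2774 / 26.98 = 102.8 mol
n(Fe2O3) = 14020 / 159.69 = 87.80 mol
n/ν → Al: 51.40, Fe2O3: 87.80; Al is limiting.
Fe2O3 consumed = (1/2) × 102.8 = 51.40 mol
Fe2O3 remaining = 87.80 − 51.40 = 36.40 mol
mass = 36.40 × 159.69 = 5813 g

5810 g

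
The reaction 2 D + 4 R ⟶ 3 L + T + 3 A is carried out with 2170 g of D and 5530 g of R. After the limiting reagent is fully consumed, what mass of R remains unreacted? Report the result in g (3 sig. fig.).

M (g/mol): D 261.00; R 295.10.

n(D) = 2170 / 261.00 = 8.314 mol
n(R) = 5530 / 295.10 = 18.74 mol
n/ν for D = 8.314/2 = 4.157
n/ν for R = 18.74/4 = 4.685
Smallest n/ν is D → limiting reagent.
R consumed = (4/2) × 8.314 = 16.63 mol
R remaining = 18.74 − 16.63 = 2.110 mol
mass = 2.110 × 295.10 = 622.7 g

623 g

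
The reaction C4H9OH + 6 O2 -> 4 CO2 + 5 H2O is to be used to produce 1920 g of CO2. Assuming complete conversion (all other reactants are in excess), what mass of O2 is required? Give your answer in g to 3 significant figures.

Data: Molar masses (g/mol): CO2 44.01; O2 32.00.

n(CO2) = 1920 / 44.01 = 43.63 mol
n(O2) = (6/4) × 43.63 = 65.45 mol
mass = 65.45 × 32.00 = 2094 g

2090 g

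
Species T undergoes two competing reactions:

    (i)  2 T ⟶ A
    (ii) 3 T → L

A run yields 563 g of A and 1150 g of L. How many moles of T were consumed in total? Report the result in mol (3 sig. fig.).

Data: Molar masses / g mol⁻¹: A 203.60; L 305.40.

16.8 mol

n(A) = 563 / 203.60 = 2.765 mol
n(L) = 1150 / 305.40 = 3.766 mol
n(T) via (i) = (2/1)×2.765 = 5.530 mol
n(T) via (ii) = (3/1)×3.766 = 11.30 mol
total n(T) = 5.530 + 11.30 = 16.83 mol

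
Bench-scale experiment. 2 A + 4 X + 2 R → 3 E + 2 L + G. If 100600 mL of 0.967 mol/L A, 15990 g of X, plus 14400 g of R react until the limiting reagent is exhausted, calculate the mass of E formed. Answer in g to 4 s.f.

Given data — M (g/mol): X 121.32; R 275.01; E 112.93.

8870 g

n(A) = 0.967 × 100600/1000 = 97.28 mol
n(X) = 15990 / 121.32 = 131.8 mol
n(R) = 14400 / 275.01 = 52.36 mol
n/ν → A: 48.64, X: 32.95, R: 26.18; R is limiting.
n(E) = (3/2) × 52.36 = 78.54 mol
mass = 78.54 × 112.93 = 8870 g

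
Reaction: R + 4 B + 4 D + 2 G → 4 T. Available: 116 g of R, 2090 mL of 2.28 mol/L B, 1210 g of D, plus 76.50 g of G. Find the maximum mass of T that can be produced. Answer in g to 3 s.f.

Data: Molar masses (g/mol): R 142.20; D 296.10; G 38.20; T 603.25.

1970 g

n(R) = 116.0 / 142.20 = 0.8158 mol
n(B) = 2.28 × 2090/1000 = 4.765 mol
n(D) = 1210 / 296.10 = 4.086 mol
n(G) = 76.50 / 38.20 = 2.003 mol
n/ν for R = 0.8158/1 = 0.8158
n/ν for B = 4.765/4 = 1.191
n/ν for D = 4.086/4 = 1.022
n/ν for G = 2.003/2 = 1.002
Smallest n/ν is R → limiting reagent.
n(T) = (4/1) × 0.8158 = 3.263 mol
mass = 3.263 × 603.25 = 1968 g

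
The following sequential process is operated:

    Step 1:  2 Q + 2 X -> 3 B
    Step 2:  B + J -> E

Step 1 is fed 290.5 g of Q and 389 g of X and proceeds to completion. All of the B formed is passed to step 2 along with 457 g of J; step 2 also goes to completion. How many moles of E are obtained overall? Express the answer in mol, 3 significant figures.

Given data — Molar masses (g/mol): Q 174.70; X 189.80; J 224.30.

2.04 mol

Step 1:
n(Q) = 290.5 / 174.70 = 1.663 mol
n(X) = 389.0 / 189.80 = 2.050 mol
n/ν → Q: 0.8315, X: 1.025; Q is limiting.
n(B) produced = (3/2) × 1.663 = 2.495 mol
Step 2:
n(B) available = 2.495 mol
n(J) = 457.0 / 224.30 = 2.037 mol
n/ν → B: 2.495, J: 2.037; J is limiting.
n(E) = (1/1) × 2.037 = 2.037 mol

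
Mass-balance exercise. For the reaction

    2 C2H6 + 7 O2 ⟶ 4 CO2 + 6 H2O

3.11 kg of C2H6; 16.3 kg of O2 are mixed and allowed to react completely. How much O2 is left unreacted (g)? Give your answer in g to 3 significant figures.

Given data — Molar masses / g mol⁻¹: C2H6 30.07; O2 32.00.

n(C2H6) = 3.110×1000 / 30.07 = 103.4 mol
n(O2) = 16.30×1000 / 32.00 = 509.4 mol
n/ν for C2H6 = 103.4/2 = 51.70
n/ν for O2 = 509.4/7 = 72.77
Smallest n/ν is C2H6 → limiting reagent.
O2 consumed = (7/2) × 103.4 = 361.9 mol
O2 remaining = 509.4 − 361.9 = 147.5 mol
mass = 147.5 × 32.00 = 4720 g

4720 g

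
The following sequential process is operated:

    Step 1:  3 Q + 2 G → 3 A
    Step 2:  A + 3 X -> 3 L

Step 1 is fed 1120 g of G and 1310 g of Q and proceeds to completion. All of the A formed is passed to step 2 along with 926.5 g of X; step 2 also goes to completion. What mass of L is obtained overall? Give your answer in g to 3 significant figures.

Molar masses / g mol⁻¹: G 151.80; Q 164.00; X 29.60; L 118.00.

2830 g

Step 1:
n(G) = 1120 / 151.80 = 7.378 mol
n(Q) = 1310 / 164.00 = 7.988 mol
n/ν → G: 3.689, Q: 2.663; Q is limiting.
n(A) produced = (3/3) × 7.988 = 7.988 mol
Step 2:
n(A) available = 7.988 mol
n(X) = 926.5 / 29.60 = 31.30 mol
n/ν → A: 7.988, X: 10.43; A is limiting.
n(L) = (3/1) × 7.988 = 23.96 mol
mass = 23.96 × 118.00 = 2827 g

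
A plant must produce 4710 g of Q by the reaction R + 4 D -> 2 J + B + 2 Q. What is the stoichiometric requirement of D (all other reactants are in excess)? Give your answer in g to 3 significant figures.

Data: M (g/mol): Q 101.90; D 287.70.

26600 g

n(Q) = 4710 / 101.90 = 46.22 mol
n(D) = (4/2) × 46.22 = 92.44 mol
mass = 92.44 × 287.70 = 26590 g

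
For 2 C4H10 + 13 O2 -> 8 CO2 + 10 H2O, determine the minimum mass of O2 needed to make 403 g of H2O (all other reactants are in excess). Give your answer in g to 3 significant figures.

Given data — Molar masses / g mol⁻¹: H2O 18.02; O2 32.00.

930 g

n(H2O) = 403 / 18.02 = 22.36 mol
n(O2) = (13/10) × 22.36 = 29.07 mol
mass = 29.07 × 32.00 = 930.2 g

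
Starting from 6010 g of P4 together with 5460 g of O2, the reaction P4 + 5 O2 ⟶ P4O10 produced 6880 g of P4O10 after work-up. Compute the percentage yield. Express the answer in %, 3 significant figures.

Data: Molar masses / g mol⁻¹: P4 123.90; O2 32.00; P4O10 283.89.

71.0 %

n(P4) = 6010 / 123.90 = 48.51 mol
n(O2) = 5460 / 32.00 = 170.6 mol
n/ν for P4 = 48.51/1 = 48.51
n/ν for O2 = 170.6/5 = 34.12
Smallest n/ν is O2 → limiting reagent.
theoretical n(P4O10) = (1/5) × 170.6 = 34.12 mol → 9686 g
% yield = 6880 / 9686 × 100 = 71.03 %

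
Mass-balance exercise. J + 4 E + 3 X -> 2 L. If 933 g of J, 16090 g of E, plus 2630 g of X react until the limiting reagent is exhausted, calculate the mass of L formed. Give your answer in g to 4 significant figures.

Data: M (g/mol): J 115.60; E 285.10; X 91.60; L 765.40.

12350 g

n(J) = 933.0 / 115.60 = 8.071 mol
n(E) = 16090 / 285.10 = 56.44 mol
n(X) = 2630 / 91.60 = 28.71 mol
n/ν for J = 8.071/1 = 8.071
n/ν for E = 56.44/4 = 14.11
n/ν for X = 28.71/3 = 9.570
Smallest n/ν is J → limiting reagent.
n(L) = (2/1) × 8.071 = 16.14 mol
mass = 16.14 × 765.40 = 12350 g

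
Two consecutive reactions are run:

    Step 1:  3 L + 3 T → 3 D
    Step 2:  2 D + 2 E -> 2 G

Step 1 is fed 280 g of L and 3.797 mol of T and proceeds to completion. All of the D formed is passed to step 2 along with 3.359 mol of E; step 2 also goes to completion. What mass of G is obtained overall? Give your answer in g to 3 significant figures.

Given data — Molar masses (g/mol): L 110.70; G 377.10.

954 g

Step 1:
n(L) = 280.0 / 110.70 = 2.529 mol
n(T) = 3.797 mol
n/ν for L = 2.529/3 = 0.8430
n/ν for T = 3.797/3 = 1.266
Smallest n/ν is L → limiting reagent.
n(D) produced = (3/3) × 2.529 = 2.529 mol
Step 2:
n(D) available = 2.529 mol
n(E) = 3.359 mol
n/ν for D = 2.529/2 = 1.265
n/ν for E = 3.359/2 = 1.680
Smallest n/ν is D → limiting reagent.
n(G) = (2/2) × 2.529 = 2.529 mol
mass = 2.529 × 377.10 = 953.7 g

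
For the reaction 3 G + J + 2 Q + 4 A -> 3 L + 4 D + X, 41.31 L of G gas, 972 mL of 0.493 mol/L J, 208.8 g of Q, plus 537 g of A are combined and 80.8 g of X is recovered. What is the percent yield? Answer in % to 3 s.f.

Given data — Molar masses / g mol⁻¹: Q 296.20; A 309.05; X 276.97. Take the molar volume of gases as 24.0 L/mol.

82.8 %

n(G) = 41.31 / 24.0 = 1.721 mol
n(J) = 0.493 × 972.0/1000 = 0.4792 mol
n(Q) = 208.8 / 296.20 = 0.7049 mol
n(A) = 537.0 / 309.05 = 1.738 mol
n/ν for G = 1.721/3 = 0.5737
n/ν for J = 0.4792/1 = 0.4792
n/ν for Q = 0.7049/2 = 0.3525
n/ν for A = 1.738/4 = 0.4345
Smallest n/ν is Q → limiting reagent.
theoretical n(X) = (1/2) × 0.7049 = 0.3525 mol → 97.63 g
% yield = 80.8 / 97.63 × 100 = 82.76 %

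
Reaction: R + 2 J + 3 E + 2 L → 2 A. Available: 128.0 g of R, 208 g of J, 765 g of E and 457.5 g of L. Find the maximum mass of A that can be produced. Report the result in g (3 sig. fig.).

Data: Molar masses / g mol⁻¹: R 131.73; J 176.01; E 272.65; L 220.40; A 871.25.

1030 g

n(R) = 128.0 / 131.73 = 0.9717 mol
n(J) = 208.0 / 176.01 = 1.182 mol
n(E) = 765.0 / 272.65 = 2.806 mol
n(L) = 457.5 / 220.40 = 2.076 mol
n/ν for R = 0.9717/1 = 0.9717
n/ν for J = 1.182/2 = 0.5910
n/ν for E = 2.806/3 = 0.9353
n/ν for L = 2.076/2 = 1.038
Smallest n/ν is J → limiting reagent.
n(A) = (2/2) × 1.182 = 1.182 mol
mass = 1.182 × 871.25 = 1030 g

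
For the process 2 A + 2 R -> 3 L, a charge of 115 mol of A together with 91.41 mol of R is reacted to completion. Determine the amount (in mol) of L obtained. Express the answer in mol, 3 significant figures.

n(A) = 115.0 mol
n(R) = 91.41 mol
n/ν → A: 57.50, R: 45.71; R is limiting.
n(L) = (3/2) × 91.41 = 137.1 mol

137 mol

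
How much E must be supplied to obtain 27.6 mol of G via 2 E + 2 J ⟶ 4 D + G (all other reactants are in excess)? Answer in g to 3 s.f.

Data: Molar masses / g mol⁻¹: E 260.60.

14400 g

n(G) = 27.60 mol
n(E) = (2/1) × 27.60 = 55.20 mol
mass = 55.20 × 260.60 = 14390 g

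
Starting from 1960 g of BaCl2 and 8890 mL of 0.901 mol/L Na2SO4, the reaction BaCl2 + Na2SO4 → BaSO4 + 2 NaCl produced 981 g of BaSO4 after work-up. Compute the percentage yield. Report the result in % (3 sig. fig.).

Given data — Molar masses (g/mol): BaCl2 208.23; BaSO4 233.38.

n(BaCl2) = 1960 / 208.23 = 9.413 mol
n(Na2SO4) = 0.901 × 8890/1000 = 8.010 mol
n/ν → BaCl2: 9.413, Na2SO4: 8.010; Na2SO4 is limiting.
theoretical n(BaSO4) = (1/1) × 8.010 = 8.010 mol → 1869 g
% yield = 981 / 1869 × 100 = 52.49 %

52.5 %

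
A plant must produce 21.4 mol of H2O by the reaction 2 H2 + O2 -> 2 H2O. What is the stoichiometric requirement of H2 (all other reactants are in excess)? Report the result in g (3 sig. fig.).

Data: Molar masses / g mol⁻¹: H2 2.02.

n(H2O) = 21.40 mol
n(H2) = (2/2) × 21.40 = 21.40 mol
mass = 21.40 × 2.02 = 43.23 g

43.2 g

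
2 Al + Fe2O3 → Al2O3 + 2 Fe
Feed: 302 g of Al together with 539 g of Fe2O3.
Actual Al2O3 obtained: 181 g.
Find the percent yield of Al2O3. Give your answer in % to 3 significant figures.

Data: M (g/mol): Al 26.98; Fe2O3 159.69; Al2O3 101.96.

n(Al) = 302.0 / 26.98 = 11.19 mol
n(Fe2O3) = 539.0 / 159.69 = 3.375 mol
n/ν → Al: 5.595, Fe2O3: 3.375; Fe2O3 is limiting.
theoretical n(Al2O3) = (1/1) × 3.375 = 3.375 mol → 344.1 g
% yield = 181 / 344.1 × 100 = 52.60 %

52.6 %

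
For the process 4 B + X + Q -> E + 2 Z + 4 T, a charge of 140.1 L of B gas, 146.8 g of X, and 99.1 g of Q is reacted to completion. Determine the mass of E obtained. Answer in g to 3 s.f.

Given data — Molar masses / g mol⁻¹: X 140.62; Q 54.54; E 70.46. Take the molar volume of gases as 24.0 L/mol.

73.6 g

n(B) = 140.1 / 24.0 = 5.838 mol
n(X) = 146.8 / 140.62 = 1.044 mol
n(Q) = 99.10 / 54.54 = 1.817 mol
n/ν → B: 1.460, X: 1.044, Q: 1.817; X is limiting.
n(E) = (1/1) × 1.044 = 1.044 mol
mass = 1.044 × 70.46 = 73.56 g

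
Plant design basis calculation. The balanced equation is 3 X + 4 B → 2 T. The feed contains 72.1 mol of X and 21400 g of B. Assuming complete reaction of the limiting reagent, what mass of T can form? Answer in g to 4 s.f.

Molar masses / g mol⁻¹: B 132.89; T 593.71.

n(X) = 72.10 mol
n(B) = 21400 / 132.89 = 161.0 mol
n/ν → X: 24.03, B: 40.25; X is limiting.
n(T) = (2/3) × 72.10 = 48.07 mol
mass = 48.07 × 593.71 = 28540 g

28540 g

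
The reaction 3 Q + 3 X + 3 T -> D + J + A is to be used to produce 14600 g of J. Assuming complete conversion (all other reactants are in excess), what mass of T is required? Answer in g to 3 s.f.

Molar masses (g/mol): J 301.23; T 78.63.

n(J) = 14600 / 301.23 = 48.47 mol
n(T) = (3/1) × 48.47 = 145.4 mol
mass = 145.4 × 78.63 = 11430 g

11400 g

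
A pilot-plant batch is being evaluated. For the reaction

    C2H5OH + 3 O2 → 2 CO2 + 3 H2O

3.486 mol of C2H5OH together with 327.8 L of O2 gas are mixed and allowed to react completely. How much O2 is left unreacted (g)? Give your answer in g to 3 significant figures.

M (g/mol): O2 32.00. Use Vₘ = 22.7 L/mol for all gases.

127 g

n(C2H5OH) = 3.486 mol
n(O2) = 327.8 / 22.7 = 14.44 mol
n/ν for C2H5OH = 3.486/1 = 3.486
n/ν for O2 = 14.44/3 = 4.813
Smallest n/ν is C2H5OH → limiting reagent.
O2 consumed = (3/1) × 3.486 = 10.46 mol
O2 remaining = 14.44 − 10.46 = 3.980 mol
mass = 3.980 × 32.00 = 127.4 g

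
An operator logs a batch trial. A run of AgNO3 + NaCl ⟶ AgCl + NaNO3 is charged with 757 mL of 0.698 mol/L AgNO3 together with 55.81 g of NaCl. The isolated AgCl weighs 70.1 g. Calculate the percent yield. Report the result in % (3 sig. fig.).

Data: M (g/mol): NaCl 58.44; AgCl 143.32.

n(AgNO3) = 0.698 × 757.0/1000 = 0.5284 mol
n(NaCl) = 55.81 / 58.44 = 0.9550 mol
n/ν for AgNO3 = 0.5284/1 = 0.5284
n/ν for NaCl = 0.9550/1 = 0.9550
Smallest n/ν is AgNO3 → limiting reagent.
theoretical n(AgCl) = (1/1) × 0.5284 = 0.5284 mol → 75.73 g
% yield = 70.1 / 75.73 × 100 = 92.57 %

92.6 %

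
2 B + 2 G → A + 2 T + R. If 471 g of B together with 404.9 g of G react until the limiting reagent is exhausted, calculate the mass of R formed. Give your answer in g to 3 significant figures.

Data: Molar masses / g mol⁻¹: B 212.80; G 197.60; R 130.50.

134 g

n(B) = 471.0 / 212.80 = 2.213 mol
n(G) = 404.9 / 197.60 = 2.049 mol
n/ν for B = 2.213/2 = 1.107
n/ν for G = 2.049/2 = 1.025
Smallest n/ν is G → limiting reagent.
n(R) = (1/2) × 2.049 = 1.025 mol
mass = 1.025 × 130.50 = 133.8 g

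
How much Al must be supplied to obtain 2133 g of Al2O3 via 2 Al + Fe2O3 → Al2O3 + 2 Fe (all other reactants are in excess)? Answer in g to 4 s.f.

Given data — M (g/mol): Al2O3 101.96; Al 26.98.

1129 g

n(Al2O3) = 2133 / 101.96 = 20.92 mol
n(Al) = (2/1) × 20.92 = 41.84 mol
mass = 41.84 × 26.98 = 1129 g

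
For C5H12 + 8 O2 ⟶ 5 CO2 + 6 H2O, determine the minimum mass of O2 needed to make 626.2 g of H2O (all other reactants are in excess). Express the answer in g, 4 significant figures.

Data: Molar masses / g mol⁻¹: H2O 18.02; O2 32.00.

n(H2O) = 626.2 / 18.02 = 34.75 mol
n(O2) = (8/6) × 34.75 = 46.33 mol
mass = 46.33 × 32.00 = 1483 g

1483 g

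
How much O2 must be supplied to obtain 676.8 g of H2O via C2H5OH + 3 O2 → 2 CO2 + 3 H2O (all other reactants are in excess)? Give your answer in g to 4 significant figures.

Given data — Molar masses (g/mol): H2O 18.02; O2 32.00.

1202 g

n(H2O) = 676.8 / 18.02 = 37.56 mol
n(O2) = (3/3) × 37.56 = 37.56 mol
mass = 37.56 × 32.00 = 1202 g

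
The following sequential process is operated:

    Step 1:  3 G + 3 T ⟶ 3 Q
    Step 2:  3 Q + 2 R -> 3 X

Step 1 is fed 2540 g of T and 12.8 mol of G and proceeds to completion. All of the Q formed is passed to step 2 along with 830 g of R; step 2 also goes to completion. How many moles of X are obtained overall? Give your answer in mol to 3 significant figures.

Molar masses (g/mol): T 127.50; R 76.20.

12.8 mol

Step 1:
n(T) = 2540 / 127.50 = 19.92 mol
n(G) = 12.80 mol
n/ν for T = 19.92/3 = 6.640
n/ν for G = 12.80/3 = 4.267
Smallest n/ν is G → limiting reagent.
n(Q) produced = (3/3) × 12.80 = 12.80 mol
Step 2:
n(Q) available = 12.80 mol
n(R) = 830.0 / 76.20 = 10.89 mol
n/ν for Q = 12.80/3 = 4.267
n/ν for R = 10.89/2 = 5.445
Smallest n/ν is Q → limiting reagent.
n(X) = (3/3) × 12.80 = 12.80 mol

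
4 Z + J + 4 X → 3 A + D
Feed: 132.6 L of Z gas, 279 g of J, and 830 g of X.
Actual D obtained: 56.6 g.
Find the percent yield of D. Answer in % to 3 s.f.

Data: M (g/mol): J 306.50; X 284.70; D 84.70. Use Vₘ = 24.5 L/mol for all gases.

91.7 %

n(Z) = 132.6 / 24.5 = 5.412 mol
n(J) = 279.0 / 306.50 = 0.9103 mol
n(X) = 830.0 / 284.70 = 2.915 mol
n/ν for Z = 5.412/4 = 1.353
n/ν for J = 0.9103/1 = 0.9103
n/ν for X = 2.915/4 = 0.7288
Smallest n/ν is X → limiting reagent.
theoretical n(D) = (1/4) × 2.915 = 0.7288 mol → 61.73 g
% yield = 56.6 / 61.73 × 100 = 91.69 %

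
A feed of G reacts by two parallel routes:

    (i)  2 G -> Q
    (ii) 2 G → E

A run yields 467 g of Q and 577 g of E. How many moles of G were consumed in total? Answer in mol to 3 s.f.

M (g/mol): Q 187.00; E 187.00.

n(Q) = 467 / 187.00 = 2.497 mol
n(E) = 577 / 187.00 = 3.086 mol
n(G) via (i) = (2/1)×2.497 = 4.994 mol
n(G) via (ii) = (2/1)×3.086 = 6.172 mol
total n(G) = 4.994 + 6.172 = 11.17 mol

11.2 mol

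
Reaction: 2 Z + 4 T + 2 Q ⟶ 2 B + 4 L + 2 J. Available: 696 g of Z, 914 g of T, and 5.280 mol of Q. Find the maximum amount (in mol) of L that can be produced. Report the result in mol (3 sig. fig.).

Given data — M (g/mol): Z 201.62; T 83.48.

6.90 mol

n(Z) = 696.0 / 201.62 = 3.452 mol
n(T) = 914.0 / 83.48 = 10.95 mol
n(Q) = 5.280 mol
n/ν for Z = 3.452/2 = 1.726
n/ν for T = 10.95/4 = 2.738
n/ν for Q = 5.280/2 = 2.640
Smallest n/ν is Z → limiting reagent.
n(L) = (4/2) × 3.452 = 6.904 mol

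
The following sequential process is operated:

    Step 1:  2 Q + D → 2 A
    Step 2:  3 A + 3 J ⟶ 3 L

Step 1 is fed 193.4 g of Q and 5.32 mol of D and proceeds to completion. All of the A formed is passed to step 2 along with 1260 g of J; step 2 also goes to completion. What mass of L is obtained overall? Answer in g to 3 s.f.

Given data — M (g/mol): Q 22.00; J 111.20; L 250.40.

Step 1:
n(Q) = 193.4 / 22.00 = 8.791 mol
n(D) = 5.320 mol
n/ν for Q = 8.791/2 = 4.396
n/ν for D = 5.320/1 = 5.320
Smallest n/ν is Q → limiting reagent.
n(A) produced = (2/2) × 8.791 = 8.791 mol
Step 2:
n(A) available = 8.791 mol
n(J) = 1260 / 111.20 = 11.33 mol
n/ν for A = 8.791/3 = 2.930
n/ν for J = 11.33/3 = 3.777
Smallest n/ν is A → limiting reagent.
n(L) = (3/3) × 8.791 = 8.791 mol
mass = 8.791 × 250.40 = 2201 g

2200 g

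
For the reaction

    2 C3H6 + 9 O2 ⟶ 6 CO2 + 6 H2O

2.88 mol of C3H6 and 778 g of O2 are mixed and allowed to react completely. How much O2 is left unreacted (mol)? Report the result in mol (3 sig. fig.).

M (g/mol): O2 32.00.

11.4 mol

n(C3H6) = 2.880 mol
n(O2) = 778.0 / 32.00 = 24.31 mol
n/ν for C3H6 = 2.880/2 = 1.440
n/ν for O2 = 24.31/9 = 2.701
Smallest n/ν is C3H6 → limiting reagent.
O2 consumed = (9/2) × 2.880 = 12.96 mol
O2 remaining = 24.31 − 12.96 = 11.35 mol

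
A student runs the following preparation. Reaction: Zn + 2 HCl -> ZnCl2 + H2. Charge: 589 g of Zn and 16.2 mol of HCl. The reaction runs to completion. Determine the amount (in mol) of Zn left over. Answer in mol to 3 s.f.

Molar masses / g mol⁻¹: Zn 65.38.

n(Zn) = 589.0 / 65.38 = 9.009 mol
n(HCl) = 16.20 mol
n/ν for Zn = 9.009/1 = 9.009
n/ν for HCl = 16.20/2 = 8.100
Smallest n/ν is HCl → limiting reagent.
Zn consumed = (1/2) × 16.20 = 8.100 mol
Zn remaining = 9.009 − 8.100 = 0.9090 mol

0.909 mol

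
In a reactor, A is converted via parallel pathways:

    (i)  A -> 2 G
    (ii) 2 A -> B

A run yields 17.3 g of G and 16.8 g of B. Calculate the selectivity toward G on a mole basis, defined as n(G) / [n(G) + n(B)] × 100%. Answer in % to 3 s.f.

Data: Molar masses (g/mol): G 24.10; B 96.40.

n(G) = 17.3 / 24.10 = 0.7178 mol
n(B) = 16.8 / 96.40 = 0.1743 mol
selectivity = 0.7178/(0.7178+0.1743) × 100 = 80.46 %

80.5 %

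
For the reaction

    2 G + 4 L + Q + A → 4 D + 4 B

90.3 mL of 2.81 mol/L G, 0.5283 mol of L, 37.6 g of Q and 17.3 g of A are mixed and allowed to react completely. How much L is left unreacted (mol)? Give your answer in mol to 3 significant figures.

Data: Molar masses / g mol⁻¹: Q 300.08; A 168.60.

0.118 mol

n(G) = 2.81 × 90.30/1000 = 0.2537 mol
n(L) = 0.5283 mol
n(Q) = 37.60 / 300.08 = 0.1253 mol
n(A) = 17.30 / 168.60 = 0.1026 mol
n/ν → G: 0.1269, L: 0.1321, Q: 0.1253, A: 0.1026; A is limiting.
L consumed = (4/1) × 0.1026 = 0.4104 mol
L remaining = 0.5283 − 0.4104 = 0.1179 mol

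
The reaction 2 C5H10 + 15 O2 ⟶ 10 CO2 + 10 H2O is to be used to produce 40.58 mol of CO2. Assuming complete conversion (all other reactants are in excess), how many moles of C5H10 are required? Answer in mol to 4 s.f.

8.116 mol

n(CO2) = 40.58 mol
n(C5H10) = (2/10) × 40.58 = 8.116 mol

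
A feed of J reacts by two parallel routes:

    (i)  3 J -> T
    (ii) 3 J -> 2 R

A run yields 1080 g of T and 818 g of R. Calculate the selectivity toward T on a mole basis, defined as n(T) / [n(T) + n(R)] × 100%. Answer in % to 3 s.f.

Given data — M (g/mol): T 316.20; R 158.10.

n(T) = 1080 / 316.20 = 3.416 mol
n(R) = 818 / 158.10 = 5.174 mol
selectivity = 3.416/(3.416+5.174) × 100 = 39.77 %

39.8 %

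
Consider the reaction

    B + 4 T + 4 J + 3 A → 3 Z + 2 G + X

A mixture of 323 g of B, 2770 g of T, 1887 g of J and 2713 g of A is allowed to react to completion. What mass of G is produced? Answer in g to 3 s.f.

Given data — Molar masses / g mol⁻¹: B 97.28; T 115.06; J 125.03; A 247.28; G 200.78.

n(B) = 323.0 / 97.28 = 3.320 mol
n(T) = 2770 / 115.06 = 24.07 mol
n(J) = 1887 / 125.03 = 15.09 mol
n(A) = 2713 / 247.28 = 10.97 mol
n/ν for B = 3.320/1 = 3.320
n/ν for T = 24.07/4 = 6.018
n/ν for J = 15.09/4 = 3.773
n/ν for A = 10.97/3 = 3.657
Smallest n/ν is B → limiting reagent.
n(G) = (2/1) × 3.320 = 6.640 mol
mass = 6.640 × 200.78 = 1333 g

1330 g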